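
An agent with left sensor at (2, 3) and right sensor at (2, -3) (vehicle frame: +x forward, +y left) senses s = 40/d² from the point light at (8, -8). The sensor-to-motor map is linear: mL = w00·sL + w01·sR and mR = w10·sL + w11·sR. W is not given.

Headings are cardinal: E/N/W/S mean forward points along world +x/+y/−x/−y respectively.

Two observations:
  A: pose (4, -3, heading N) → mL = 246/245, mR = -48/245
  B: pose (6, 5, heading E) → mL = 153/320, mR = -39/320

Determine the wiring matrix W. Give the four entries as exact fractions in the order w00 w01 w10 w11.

obs A: pose=(4,-3,N) → sL=20/49, sR=4/5, mL=246/245, mR=-48/245
obs B: pose=(6,5,E) → sL=5/32, sR=2/5, mL=153/320, mR=-39/320
sensor matrix S = [[20/49, 4/5], [5/32, 2/5]]; det S = 15/392
solve [mL_A; mL_B] = S·[w00; w01] and [mR_A; mR_B] = S·[w10; w11]:
  w00 = 1/2, w01 = 1, w10 = 1/2, w11 = -1/2

1/2 1 1/2 -1/2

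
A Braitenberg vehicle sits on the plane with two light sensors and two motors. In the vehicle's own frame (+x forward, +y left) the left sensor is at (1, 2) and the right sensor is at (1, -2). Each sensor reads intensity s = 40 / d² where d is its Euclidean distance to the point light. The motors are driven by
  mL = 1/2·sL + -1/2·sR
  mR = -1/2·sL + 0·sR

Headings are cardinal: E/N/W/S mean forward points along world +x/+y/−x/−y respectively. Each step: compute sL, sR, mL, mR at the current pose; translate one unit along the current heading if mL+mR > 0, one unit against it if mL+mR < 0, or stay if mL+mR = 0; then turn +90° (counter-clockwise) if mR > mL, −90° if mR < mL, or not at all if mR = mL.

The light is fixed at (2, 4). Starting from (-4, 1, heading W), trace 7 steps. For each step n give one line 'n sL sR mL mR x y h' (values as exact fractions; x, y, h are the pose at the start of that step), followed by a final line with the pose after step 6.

0 20/37 4/5 -24/185 -10/37 -4 1 W
1 40/53 40/13 -800/689 -20/53 -3 1 N
2 5/9 1 -2/9 -5/18 -3 0 W
3 8/9 40/13 -128/117 -4/9 -2 0 N
4 20/37 20/17 -200/629 -10/37 -2 -1 W
5 40/37 40/61 480/2257 -20/37 -1 -1 S
6 10/13 2 -8/13 -5/13 -1 0 W
final 0 0 S

n=0: pose=(-4,1,W); sL=20/37, sR=4/5; mL=-24/185, mR=-10/37; mL+mR=-2/5 → advance -1; mR−mL=-26/185 → turn -1·90°
n=1: pose=(-3,1,N); sL=40/53, sR=40/13; mL=-800/689, mR=-20/53; mL+mR=-20/13 → advance -1; mR−mL=540/689 → turn +1·90°
n=2: pose=(-3,0,W); sL=5/9, sR=1; mL=-2/9, mR=-5/18; mL+mR=-1/2 → advance -1; mR−mL=-1/18 → turn -1·90°
n=3: pose=(-2,0,N); sL=8/9, sR=40/13; mL=-128/117, mR=-4/9; mL+mR=-20/13 → advance -1; mR−mL=76/117 → turn +1·90°
n=4: pose=(-2,-1,W); sL=20/37, sR=20/17; mL=-200/629, mR=-10/37; mL+mR=-10/17 → advance -1; mR−mL=30/629 → turn +1·90°
n=5: pose=(-1,-1,S); sL=40/37, sR=40/61; mL=480/2257, mR=-20/37; mL+mR=-20/61 → advance -1; mR−mL=-1700/2257 → turn -1·90°
n=6: pose=(-1,0,W); sL=10/13, sR=2; mL=-8/13, mR=-5/13; mL+mR=-1 → advance -1; mR−mL=3/13 → turn +1·90°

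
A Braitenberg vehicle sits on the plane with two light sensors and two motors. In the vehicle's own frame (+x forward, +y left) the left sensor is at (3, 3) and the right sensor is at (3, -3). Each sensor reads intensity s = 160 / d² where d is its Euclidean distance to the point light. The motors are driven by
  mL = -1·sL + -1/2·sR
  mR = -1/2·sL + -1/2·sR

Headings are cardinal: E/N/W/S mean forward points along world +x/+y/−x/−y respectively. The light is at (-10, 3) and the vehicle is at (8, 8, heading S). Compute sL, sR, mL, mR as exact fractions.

32/89 160/229 -14448/20381 -10784/20381

left sensor world pos  = (11, 5); dL² = 445
right sensor world pos = (5, 5); dR² = 229
sL = 160/445 = 32/89
sR = 160/229 = 160/229
mL = -1·sL + -1/2·sR = -14448/20381
mR = -1/2·sL + -1/2·sR = -10784/20381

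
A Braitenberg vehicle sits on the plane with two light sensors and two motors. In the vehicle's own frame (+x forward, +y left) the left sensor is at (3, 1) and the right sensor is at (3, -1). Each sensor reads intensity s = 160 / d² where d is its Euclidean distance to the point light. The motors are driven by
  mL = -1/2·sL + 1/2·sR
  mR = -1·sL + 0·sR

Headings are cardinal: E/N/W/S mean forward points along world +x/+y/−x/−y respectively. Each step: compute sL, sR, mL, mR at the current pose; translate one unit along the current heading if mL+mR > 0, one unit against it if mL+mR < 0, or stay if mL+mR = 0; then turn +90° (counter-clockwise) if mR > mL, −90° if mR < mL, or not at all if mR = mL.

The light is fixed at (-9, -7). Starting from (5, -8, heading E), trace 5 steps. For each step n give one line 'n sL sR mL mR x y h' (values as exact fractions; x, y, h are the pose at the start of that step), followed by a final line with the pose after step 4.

n=0: pose=(5,-8,E); sL=160/289, sR=160/293; mL=-320/84677, mR=-160/289; mL+mR=-47200/84677 → advance -1; mR−mL=-46560/84677 → turn -1·90°
n=1: pose=(4,-8,S); sL=40/53, sR=1; mL=13/106, mR=-40/53; mL+mR=-67/106 → advance -1; mR−mL=-93/106 → turn -1·90°
n=2: pose=(4,-7,W); sL=160/101, sR=160/101; mL=0, mR=-160/101; mL+mR=-160/101 → advance -1; mR−mL=-160/101 → turn -1·90°
n=3: pose=(5,-7,N); sL=80/89, sR=80/117; mL=-1120/10413, mR=-80/89; mL+mR=-10480/10413 → advance -1; mR−mL=-8240/10413 → turn -1·90°
n=4: pose=(5,-8,E); sL=160/289, sR=160/293; mL=-320/84677, mR=-160/289; mL+mR=-47200/84677 → advance -1; mR−mL=-46560/84677 → turn -1·90°

0 160/289 160/293 -320/84677 -160/289 5 -8 E
1 40/53 1 13/106 -40/53 4 -8 S
2 160/101 160/101 0 -160/101 4 -7 W
3 80/89 80/117 -1120/10413 -80/89 5 -7 N
4 160/289 160/293 -320/84677 -160/289 5 -8 E
final 4 -8 S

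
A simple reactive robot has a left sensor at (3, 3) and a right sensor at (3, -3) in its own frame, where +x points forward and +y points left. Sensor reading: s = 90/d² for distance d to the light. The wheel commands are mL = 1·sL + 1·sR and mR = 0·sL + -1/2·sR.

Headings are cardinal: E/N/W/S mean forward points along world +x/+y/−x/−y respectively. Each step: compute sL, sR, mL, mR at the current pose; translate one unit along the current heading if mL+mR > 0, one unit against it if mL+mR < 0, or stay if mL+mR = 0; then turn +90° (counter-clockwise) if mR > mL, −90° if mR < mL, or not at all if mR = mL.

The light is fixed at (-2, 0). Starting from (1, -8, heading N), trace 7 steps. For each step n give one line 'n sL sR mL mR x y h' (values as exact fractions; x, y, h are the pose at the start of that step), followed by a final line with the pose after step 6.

n=0: pose=(1,-8,N); sL=18/5, sR=90/61; mL=1548/305, mR=-45/61; mL+mR=1323/305 → advance +1; mR−mL=-1773/305 → turn -1·90°
n=1: pose=(1,-7,E); sL=45/26, sR=45/68; mL=2115/884, mR=-45/136; mL+mR=3645/1768 → advance +1; mR−mL=-4815/1768 → turn -1·90°
n=2: pose=(2,-7,S); sL=90/149, sR=90/101; mL=22500/15049, mR=-45/101; mL+mR=15795/15049 → advance +1; mR−mL=-29205/15049 → turn -1·90°
n=3: pose=(2,-8,W); sL=45/61, sR=45/13; mL=3330/793, mR=-45/26; mL+mR=3915/1586 → advance +1; mR−mL=-9405/1586 → turn -1·90°
n=4: pose=(1,-8,N); sL=18/5, sR=90/61; mL=1548/305, mR=-45/61; mL+mR=1323/305 → advance +1; mR−mL=-1773/305 → turn -1·90°
n=5: pose=(1,-7,E); sL=45/26, sR=45/68; mL=2115/884, mR=-45/136; mL+mR=3645/1768 → advance +1; mR−mL=-4815/1768 → turn -1·90°
n=6: pose=(2,-7,S); sL=90/149, sR=90/101; mL=22500/15049, mR=-45/101; mL+mR=15795/15049 → advance +1; mR−mL=-29205/15049 → turn -1·90°

0 18/5 90/61 1548/305 -45/61 1 -8 N
1 45/26 45/68 2115/884 -45/136 1 -7 E
2 90/149 90/101 22500/15049 -45/101 2 -7 S
3 45/61 45/13 3330/793 -45/26 2 -8 W
4 18/5 90/61 1548/305 -45/61 1 -8 N
5 45/26 45/68 2115/884 -45/136 1 -7 E
6 90/149 90/101 22500/15049 -45/101 2 -7 S
final 2 -8 W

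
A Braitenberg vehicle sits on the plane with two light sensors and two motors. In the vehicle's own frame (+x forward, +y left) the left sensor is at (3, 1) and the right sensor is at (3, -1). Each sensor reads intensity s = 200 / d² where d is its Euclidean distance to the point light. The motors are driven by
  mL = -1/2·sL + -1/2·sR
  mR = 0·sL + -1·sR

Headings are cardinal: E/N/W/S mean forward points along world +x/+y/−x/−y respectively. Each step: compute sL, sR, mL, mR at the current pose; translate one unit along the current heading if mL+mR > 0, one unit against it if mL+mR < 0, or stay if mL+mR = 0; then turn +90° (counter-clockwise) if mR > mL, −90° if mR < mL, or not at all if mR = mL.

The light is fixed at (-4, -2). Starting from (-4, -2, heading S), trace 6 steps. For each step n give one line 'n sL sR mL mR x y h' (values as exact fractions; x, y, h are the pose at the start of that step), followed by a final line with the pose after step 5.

n=0: pose=(-4,-2,S); sL=20, sR=20; mL=-20, mR=-20; mL+mR=-40 → advance -1; mR−mL=0 → turn +0·90°
n=1: pose=(-4,-1,S); sL=40, sR=40; mL=-40, mR=-40; mL+mR=-80 → advance -1; mR−mL=0 → turn +0·90°
n=2: pose=(-4,0,S); sL=100, sR=100; mL=-100, mR=-100; mL+mR=-200 → advance -1; mR−mL=0 → turn +0·90°
n=3: pose=(-4,1,S); sL=200, sR=200; mL=-200, mR=-200; mL+mR=-400 → advance -1; mR−mL=0 → turn +0·90°
n=4: pose=(-4,2,S); sL=100, sR=100; mL=-100, mR=-100; mL+mR=-200 → advance -1; mR−mL=0 → turn +0·90°
n=5: pose=(-4,3,S); sL=40, sR=40; mL=-40, mR=-40; mL+mR=-80 → advance -1; mR−mL=0 → turn +0·90°

0 20 20 -20 -20 -4 -2 S
1 40 40 -40 -40 -4 -1 S
2 100 100 -100 -100 -4 0 S
3 200 200 -200 -200 -4 1 S
4 100 100 -100 -100 -4 2 S
5 40 40 -40 -40 -4 3 S
final -4 4 S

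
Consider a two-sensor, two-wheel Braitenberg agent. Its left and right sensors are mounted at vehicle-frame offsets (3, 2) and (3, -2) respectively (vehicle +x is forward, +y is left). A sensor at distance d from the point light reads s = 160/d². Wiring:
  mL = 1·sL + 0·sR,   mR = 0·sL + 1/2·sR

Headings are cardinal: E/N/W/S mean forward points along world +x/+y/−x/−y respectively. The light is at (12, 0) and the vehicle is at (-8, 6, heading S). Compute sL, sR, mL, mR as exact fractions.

left sensor world pos  = (-6, 3); dL² = 333
right sensor world pos = (-10, 3); dR² = 493
sL = 160/333 = 160/333
sR = 160/493 = 160/493
mL = 1·sL + 0·sR = 160/333
mR = 0·sL + 1/2·sR = 80/493

160/333 160/493 160/333 80/493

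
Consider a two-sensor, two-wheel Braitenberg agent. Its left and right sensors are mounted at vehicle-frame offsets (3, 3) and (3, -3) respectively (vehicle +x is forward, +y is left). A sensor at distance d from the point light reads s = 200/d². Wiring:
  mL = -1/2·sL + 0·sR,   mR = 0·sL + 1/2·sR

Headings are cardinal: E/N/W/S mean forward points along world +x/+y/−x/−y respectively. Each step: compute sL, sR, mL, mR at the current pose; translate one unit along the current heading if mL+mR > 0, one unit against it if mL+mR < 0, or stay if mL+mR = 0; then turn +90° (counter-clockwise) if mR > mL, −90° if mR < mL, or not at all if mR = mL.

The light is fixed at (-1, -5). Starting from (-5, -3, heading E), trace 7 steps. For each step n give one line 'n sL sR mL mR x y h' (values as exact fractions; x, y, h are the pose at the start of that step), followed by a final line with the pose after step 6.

n=0: pose=(-5,-3,E); sL=100/13, sR=100; mL=-50/13, mR=50; mL+mR=600/13 → advance +1; mR−mL=700/13 → turn +1·90°
n=1: pose=(-4,-3,N); sL=200/61, sR=8; mL=-100/61, mR=4; mL+mR=144/61 → advance +1; mR−mL=344/61 → turn +1·90°
n=2: pose=(-4,-2,W); sL=50/9, sR=25/9; mL=-25/9, mR=25/18; mL+mR=-25/18 → advance -1; mR−mL=25/6 → turn +1·90°
n=3: pose=(-3,-2,S); sL=200, sR=8; mL=-100, mR=4; mL+mR=-96 → advance -1; mR−mL=104 → turn +1·90°
n=4: pose=(-3,-1,E); sL=4, sR=100; mL=-2, mR=50; mL+mR=48 → advance +1; mR−mL=52 → turn +1·90°
n=5: pose=(-2,-1,N); sL=40/13, sR=200/53; mL=-20/13, mR=100/53; mL+mR=240/689 → advance +1; mR−mL=2360/689 → turn +1·90°
n=6: pose=(-2,0,W); sL=10, sR=5/2; mL=-5, mR=5/4; mL+mR=-15/4 → advance -1; mR−mL=25/4 → turn +1·90°

0 100/13 100 -50/13 50 -5 -3 E
1 200/61 8 -100/61 4 -4 -3 N
2 50/9 25/9 -25/9 25/18 -4 -2 W
3 200 8 -100 4 -3 -2 S
4 4 100 -2 50 -3 -1 E
5 40/13 200/53 -20/13 100/53 -2 -1 N
6 10 5/2 -5 5/4 -2 0 W
final -1 0 S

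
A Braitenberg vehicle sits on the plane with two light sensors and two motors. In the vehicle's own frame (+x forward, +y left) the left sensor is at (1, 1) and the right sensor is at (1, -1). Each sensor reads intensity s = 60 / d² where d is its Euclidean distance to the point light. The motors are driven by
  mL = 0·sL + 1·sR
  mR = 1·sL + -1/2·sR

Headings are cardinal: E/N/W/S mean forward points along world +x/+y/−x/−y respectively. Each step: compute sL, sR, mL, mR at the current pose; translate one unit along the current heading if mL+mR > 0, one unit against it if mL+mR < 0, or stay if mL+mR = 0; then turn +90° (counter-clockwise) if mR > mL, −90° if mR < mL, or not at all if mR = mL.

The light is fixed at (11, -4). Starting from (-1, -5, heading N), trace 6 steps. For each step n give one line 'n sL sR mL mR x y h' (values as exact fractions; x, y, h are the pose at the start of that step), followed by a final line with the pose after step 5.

n=0: pose=(-1,-5,N); sL=60/169, sR=60/121; mL=60/121, mR=2190/20449; mL+mR=12330/20449 → advance +1; mR−mL=-7950/20449 → turn -1·90°
n=1: pose=(-1,-4,E); sL=30/61, sR=30/61; mL=30/61, mR=15/61; mL+mR=45/61 → advance +1; mR−mL=-15/61 → turn -1·90°
n=2: pose=(0,-4,S); sL=60/101, sR=12/29; mL=12/29, mR=1134/2929; mL+mR=2346/2929 → advance +1; mR−mL=-78/2929 → turn -1·90°
n=3: pose=(0,-5,W); sL=15/37, sR=5/12; mL=5/12, mR=175/888; mL+mR=545/888 → advance +1; mR−mL=-65/296 → turn -1·90°
n=4: pose=(-1,-5,N); sL=60/169, sR=60/121; mL=60/121, mR=2190/20449; mL+mR=12330/20449 → advance +1; mR−mL=-7950/20449 → turn -1·90°
n=5: pose=(-1,-4,E); sL=30/61, sR=30/61; mL=30/61, mR=15/61; mL+mR=45/61 → advance +1; mR−mL=-15/61 → turn -1·90°

0 60/169 60/121 60/121 2190/20449 -1 -5 N
1 30/61 30/61 30/61 15/61 -1 -4 E
2 60/101 12/29 12/29 1134/2929 0 -4 S
3 15/37 5/12 5/12 175/888 0 -5 W
4 60/169 60/121 60/121 2190/20449 -1 -5 N
5 30/61 30/61 30/61 15/61 -1 -4 E
final 0 -4 S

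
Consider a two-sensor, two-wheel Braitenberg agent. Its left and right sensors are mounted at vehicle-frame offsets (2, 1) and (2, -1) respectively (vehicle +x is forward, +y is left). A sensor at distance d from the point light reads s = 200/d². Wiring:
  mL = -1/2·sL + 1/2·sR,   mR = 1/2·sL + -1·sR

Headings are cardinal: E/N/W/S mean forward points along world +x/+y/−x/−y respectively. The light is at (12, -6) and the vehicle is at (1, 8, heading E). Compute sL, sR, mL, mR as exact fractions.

100/153 4/5 56/765 -362/765

left sensor world pos  = (3, 9); dL² = 306
right sensor world pos = (3, 7); dR² = 250
sL = 200/306 = 100/153
sR = 200/250 = 4/5
mL = -1/2·sL + 1/2·sR = 56/765
mR = 1/2·sL + -1·sR = -362/765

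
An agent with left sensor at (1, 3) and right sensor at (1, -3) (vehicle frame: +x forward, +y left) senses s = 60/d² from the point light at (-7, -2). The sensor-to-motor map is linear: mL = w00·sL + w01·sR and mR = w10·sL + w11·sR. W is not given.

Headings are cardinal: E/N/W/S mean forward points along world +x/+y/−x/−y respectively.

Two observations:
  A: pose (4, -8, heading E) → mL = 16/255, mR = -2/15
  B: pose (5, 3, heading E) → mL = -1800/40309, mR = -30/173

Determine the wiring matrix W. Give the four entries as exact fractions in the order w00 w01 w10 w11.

obs A: pose=(4,-8,E) → sL=20/51, sR=4/15, mL=16/255, mR=-2/15
obs B: pose=(5,3,E) → sL=60/233, sR=60/173, mL=-1800/40309, mR=-30/173
sensor matrix S = [[20/51, 4/15], [60/233, 60/173]]; det S = 46144/685253
solve [mL_A; mL_B] = S·[w00; w01] and [mR_A; mR_B] = S·[w10; w11]:
  w00 = 1/2, w01 = -1/2, w10 = 0, w11 = -1/2

1/2 -1/2 0 -1/2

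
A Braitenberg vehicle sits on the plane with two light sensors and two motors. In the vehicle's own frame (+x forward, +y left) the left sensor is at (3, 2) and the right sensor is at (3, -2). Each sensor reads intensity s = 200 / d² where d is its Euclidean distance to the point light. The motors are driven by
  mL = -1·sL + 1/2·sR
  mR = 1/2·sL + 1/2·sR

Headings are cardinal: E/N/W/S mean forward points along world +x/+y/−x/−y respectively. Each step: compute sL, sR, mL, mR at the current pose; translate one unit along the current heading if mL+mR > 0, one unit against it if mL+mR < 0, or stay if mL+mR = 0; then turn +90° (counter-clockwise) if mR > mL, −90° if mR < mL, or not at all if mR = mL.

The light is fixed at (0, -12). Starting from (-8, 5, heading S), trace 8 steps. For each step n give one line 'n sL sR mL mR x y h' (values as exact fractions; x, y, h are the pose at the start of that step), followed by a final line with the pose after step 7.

0 25/29 25/37 -1125/2146 825/1073 -8 5 S
1 200/349 200/221 -9300/77129 57000/77129 -8 4 E
2 100/221 100/193 -8250/42653 20700/42653 -7 4 N
3 8/13 200/461 -2388/5993 3144/5993 -7 5 W
4 25/29 25/37 -1125/2146 825/1073 -8 5 S
5 200/349 200/221 -9300/77129 57000/77129 -8 4 E
6 100/221 100/193 -8250/42653 20700/42653 -7 4 N
7 8/13 200/461 -2388/5993 3144/5993 -7 5 W
final -8 5 S

n=0: pose=(-8,5,S); sL=25/29, sR=25/37; mL=-1125/2146, mR=825/1073; mL+mR=525/2146 → advance +1; mR−mL=75/58 → turn +1·90°
n=1: pose=(-8,4,E); sL=200/349, sR=200/221; mL=-9300/77129, mR=57000/77129; mL+mR=47700/77129 → advance +1; mR−mL=300/349 → turn +1·90°
n=2: pose=(-7,4,N); sL=100/221, sR=100/193; mL=-8250/42653, mR=20700/42653; mL+mR=12450/42653 → advance +1; mR−mL=150/221 → turn +1·90°
n=3: pose=(-7,5,W); sL=8/13, sR=200/461; mL=-2388/5993, mR=3144/5993; mL+mR=756/5993 → advance +1; mR−mL=12/13 → turn +1·90°
n=4: pose=(-8,5,S); sL=25/29, sR=25/37; mL=-1125/2146, mR=825/1073; mL+mR=525/2146 → advance +1; mR−mL=75/58 → turn +1·90°
n=5: pose=(-8,4,E); sL=200/349, sR=200/221; mL=-9300/77129, mR=57000/77129; mL+mR=47700/77129 → advance +1; mR−mL=300/349 → turn +1·90°
n=6: pose=(-7,4,N); sL=100/221, sR=100/193; mL=-8250/42653, mR=20700/42653; mL+mR=12450/42653 → advance +1; mR−mL=150/221 → turn +1·90°
n=7: pose=(-7,5,W); sL=8/13, sR=200/461; mL=-2388/5993, mR=3144/5993; mL+mR=756/5993 → advance +1; mR−mL=12/13 → turn +1·90°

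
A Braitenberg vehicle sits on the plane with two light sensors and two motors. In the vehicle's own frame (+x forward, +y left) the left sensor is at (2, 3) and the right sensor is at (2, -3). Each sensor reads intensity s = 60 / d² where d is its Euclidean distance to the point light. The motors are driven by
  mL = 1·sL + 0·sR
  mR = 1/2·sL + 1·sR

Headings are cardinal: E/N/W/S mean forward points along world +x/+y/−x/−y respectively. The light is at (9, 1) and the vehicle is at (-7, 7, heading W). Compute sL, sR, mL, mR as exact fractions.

20/111 4/27 20/111 238/999

left sensor world pos  = (-9, 4); dL² = 333
right sensor world pos = (-9, 10); dR² = 405
sL = 60/333 = 20/111
sR = 60/405 = 4/27
mL = 1·sL + 0·sR = 20/111
mR = 1/2·sL + 1·sR = 238/999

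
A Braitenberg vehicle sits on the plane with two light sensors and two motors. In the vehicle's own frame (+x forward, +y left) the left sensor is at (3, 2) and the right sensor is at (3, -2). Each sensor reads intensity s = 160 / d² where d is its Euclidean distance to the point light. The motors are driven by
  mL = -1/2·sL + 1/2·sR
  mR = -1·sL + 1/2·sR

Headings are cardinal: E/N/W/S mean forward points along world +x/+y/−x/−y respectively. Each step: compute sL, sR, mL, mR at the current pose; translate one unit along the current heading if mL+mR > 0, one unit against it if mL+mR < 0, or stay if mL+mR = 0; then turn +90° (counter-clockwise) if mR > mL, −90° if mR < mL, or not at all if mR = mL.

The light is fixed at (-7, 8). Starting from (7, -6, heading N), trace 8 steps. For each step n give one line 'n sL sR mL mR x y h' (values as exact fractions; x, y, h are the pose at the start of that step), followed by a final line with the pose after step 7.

n=0: pose=(7,-6,N); sL=32/53, sR=160/377; mL=-1792/19981, mR=-7824/19981; mL+mR=-9616/19981 → advance -1; mR−mL=-16/53 → turn -1·90°
n=1: pose=(7,-7,E); sL=80/229, sR=80/289; mL=-2400/66181, mR=-13960/66181; mL+mR=-16360/66181 → advance -1; mR−mL=-40/229 → turn -1·90°
n=2: pose=(6,-7,S); sL=160/549, sR=32/89; mL=1664/48861, mR=-5456/48861; mL+mR=-1264/16287 → advance -1; mR−mL=-80/549 → turn -1·90°
n=3: pose=(6,-6,W); sL=40/89, sR=40/61; mL=560/5429, mR=-660/5429; mL+mR=-100/5429 → advance -1; mR−mL=-20/89 → turn -1·90°
n=4: pose=(7,-6,N); sL=32/53, sR=160/377; mL=-1792/19981, mR=-7824/19981; mL+mR=-9616/19981 → advance -1; mR−mL=-16/53 → turn -1·90°
n=5: pose=(7,-7,E); sL=80/229, sR=80/289; mL=-2400/66181, mR=-13960/66181; mL+mR=-16360/66181 → advance -1; mR−mL=-40/229 → turn -1·90°
n=6: pose=(6,-7,S); sL=160/549, sR=32/89; mL=1664/48861, mR=-5456/48861; mL+mR=-1264/16287 → advance -1; mR−mL=-80/549 → turn -1·90°
n=7: pose=(6,-6,W); sL=40/89, sR=40/61; mL=560/5429, mR=-660/5429; mL+mR=-100/5429 → advance -1; mR−mL=-20/89 → turn -1·90°

0 32/53 160/377 -1792/19981 -7824/19981 7 -6 N
1 80/229 80/289 -2400/66181 -13960/66181 7 -7 E
2 160/549 32/89 1664/48861 -5456/48861 6 -7 S
3 40/89 40/61 560/5429 -660/5429 6 -6 W
4 32/53 160/377 -1792/19981 -7824/19981 7 -6 N
5 80/229 80/289 -2400/66181 -13960/66181 7 -7 E
6 160/549 32/89 1664/48861 -5456/48861 6 -7 S
7 40/89 40/61 560/5429 -660/5429 6 -6 W
final 7 -6 N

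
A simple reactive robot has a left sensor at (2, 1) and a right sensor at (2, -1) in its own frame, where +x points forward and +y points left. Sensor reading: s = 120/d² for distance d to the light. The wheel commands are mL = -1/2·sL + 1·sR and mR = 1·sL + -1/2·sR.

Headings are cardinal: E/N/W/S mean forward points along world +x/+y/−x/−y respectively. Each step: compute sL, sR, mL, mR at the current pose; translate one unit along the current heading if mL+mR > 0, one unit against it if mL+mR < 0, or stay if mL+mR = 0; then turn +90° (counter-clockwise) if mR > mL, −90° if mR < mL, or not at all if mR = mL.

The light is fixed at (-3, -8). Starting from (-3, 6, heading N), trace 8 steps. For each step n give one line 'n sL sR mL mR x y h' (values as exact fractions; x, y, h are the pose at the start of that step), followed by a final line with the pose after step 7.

n=0: pose=(-3,6,N); sL=120/257, sR=120/257; mL=60/257, mR=60/257; mL+mR=120/257 → advance +1; mR−mL=0 → turn +0·90°
n=1: pose=(-3,7,N); sL=12/29, sR=12/29; mL=6/29, mR=6/29; mL+mR=12/29 → advance +1; mR−mL=0 → turn +0·90°
n=2: pose=(-3,8,N); sL=24/65, sR=24/65; mL=12/65, mR=12/65; mL+mR=24/65 → advance +1; mR−mL=0 → turn +0·90°
n=3: pose=(-3,9,N); sL=60/181, sR=60/181; mL=30/181, mR=30/181; mL+mR=60/181 → advance +1; mR−mL=0 → turn +0·90°
n=4: pose=(-3,10,N); sL=120/401, sR=120/401; mL=60/401, mR=60/401; mL+mR=120/401 → advance +1; mR−mL=0 → turn +0·90°
n=5: pose=(-3,11,N); sL=60/221, sR=60/221; mL=30/221, mR=30/221; mL+mR=60/221 → advance +1; mR−mL=0 → turn +0·90°
n=6: pose=(-3,12,N); sL=24/97, sR=24/97; mL=12/97, mR=12/97; mL+mR=24/97 → advance +1; mR−mL=0 → turn +0·90°
n=7: pose=(-3,13,N); sL=12/53, sR=12/53; mL=6/53, mR=6/53; mL+mR=12/53 → advance +1; mR−mL=0 → turn +0·90°

0 120/257 120/257 60/257 60/257 -3 6 N
1 12/29 12/29 6/29 6/29 -3 7 N
2 24/65 24/65 12/65 12/65 -3 8 N
3 60/181 60/181 30/181 30/181 -3 9 N
4 120/401 120/401 60/401 60/401 -3 10 N
5 60/221 60/221 30/221 30/221 -3 11 N
6 24/97 24/97 12/97 12/97 -3 12 N
7 12/53 12/53 6/53 6/53 -3 13 N
final -3 14 N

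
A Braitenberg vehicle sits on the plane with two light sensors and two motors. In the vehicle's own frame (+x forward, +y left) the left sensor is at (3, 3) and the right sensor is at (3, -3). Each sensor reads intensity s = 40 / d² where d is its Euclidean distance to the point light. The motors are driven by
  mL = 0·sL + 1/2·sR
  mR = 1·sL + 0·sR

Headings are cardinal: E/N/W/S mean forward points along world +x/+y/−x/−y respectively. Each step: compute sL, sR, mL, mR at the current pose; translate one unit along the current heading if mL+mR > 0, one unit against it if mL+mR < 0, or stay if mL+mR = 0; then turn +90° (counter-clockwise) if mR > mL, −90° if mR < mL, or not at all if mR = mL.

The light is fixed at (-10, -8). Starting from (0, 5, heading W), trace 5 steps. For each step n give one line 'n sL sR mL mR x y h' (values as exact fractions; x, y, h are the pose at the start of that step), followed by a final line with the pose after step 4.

n=0: pose=(0,5,W); sL=40/149, sR=8/61; mL=4/61, mR=40/149; mL+mR=3036/9089 → advance +1; mR−mL=1844/9089 → turn +1·90°
n=1: pose=(-1,5,S); sL=10/61, sR=5/17; mL=5/34, mR=10/61; mL+mR=645/2074 → advance +1; mR−mL=35/2074 → turn +1·90°
n=2: pose=(-1,4,E); sL=40/369, sR=8/45; mL=4/45, mR=40/369; mL+mR=364/1845 → advance +1; mR−mL=4/205 → turn +1·90°
n=3: pose=(0,4,N); sL=20/137, sR=20/197; mL=10/197, mR=20/137; mL+mR=5310/26989 → advance +1; mR−mL=2570/26989 → turn +1·90°
n=4: pose=(0,5,W); sL=40/149, sR=8/61; mL=4/61, mR=40/149; mL+mR=3036/9089 → advance +1; mR−mL=1844/9089 → turn +1·90°

0 40/149 8/61 4/61 40/149 0 5 W
1 10/61 5/17 5/34 10/61 -1 5 S
2 40/369 8/45 4/45 40/369 -1 4 E
3 20/137 20/197 10/197 20/137 0 4 N
4 40/149 8/61 4/61 40/149 0 5 W
final -1 5 S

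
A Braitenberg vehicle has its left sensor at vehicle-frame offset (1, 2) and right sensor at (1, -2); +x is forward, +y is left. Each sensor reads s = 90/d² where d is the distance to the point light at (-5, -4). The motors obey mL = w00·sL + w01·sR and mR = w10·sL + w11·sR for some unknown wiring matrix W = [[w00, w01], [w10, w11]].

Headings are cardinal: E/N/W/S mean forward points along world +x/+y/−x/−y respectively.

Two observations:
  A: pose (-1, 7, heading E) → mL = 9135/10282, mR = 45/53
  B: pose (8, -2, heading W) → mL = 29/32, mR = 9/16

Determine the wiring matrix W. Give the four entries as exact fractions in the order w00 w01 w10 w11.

1 1/2 0 1

obs A: pose=(-1,7,E) → sL=45/97, sR=45/53, mL=9135/10282, mR=45/53
obs B: pose=(8,-2,W) → sL=5/8, sR=9/16, mL=29/32, mR=9/16
sensor matrix S = [[45/97, 45/53], [5/8, 9/16]]; det S = -22185/82256
solve [mL_A; mL_B] = S·[w00; w01] and [mR_A; mR_B] = S·[w10; w11]:
  w00 = 1, w01 = 1/2, w10 = 0, w11 = 1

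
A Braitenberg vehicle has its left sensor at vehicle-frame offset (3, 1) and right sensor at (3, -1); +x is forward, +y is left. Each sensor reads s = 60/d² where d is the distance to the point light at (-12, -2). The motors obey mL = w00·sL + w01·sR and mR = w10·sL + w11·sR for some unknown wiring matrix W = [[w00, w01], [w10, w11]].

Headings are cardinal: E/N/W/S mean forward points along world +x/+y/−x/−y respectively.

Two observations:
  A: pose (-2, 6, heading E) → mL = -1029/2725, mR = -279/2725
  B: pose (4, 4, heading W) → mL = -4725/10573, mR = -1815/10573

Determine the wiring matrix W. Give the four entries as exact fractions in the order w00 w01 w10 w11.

obs A: pose=(-2,6,E) → sL=6/25, sR=30/109, mL=-1029/2725, mR=-279/2725
obs B: pose=(4,4,W) → sL=30/97, sR=30/109, mL=-4725/10573, mR=-1815/10573
sensor matrix S = [[6/25, 30/109], [30/97, 30/109]]; det S = -1008/52865
solve [mL_A; mL_B] = S·[w00; w01] and [mR_A; mR_B] = S·[w10; w11]:
  w00 = -1, w01 = -1/2, w10 = -1, w11 = 1/2

-1 -1/2 -1 1/2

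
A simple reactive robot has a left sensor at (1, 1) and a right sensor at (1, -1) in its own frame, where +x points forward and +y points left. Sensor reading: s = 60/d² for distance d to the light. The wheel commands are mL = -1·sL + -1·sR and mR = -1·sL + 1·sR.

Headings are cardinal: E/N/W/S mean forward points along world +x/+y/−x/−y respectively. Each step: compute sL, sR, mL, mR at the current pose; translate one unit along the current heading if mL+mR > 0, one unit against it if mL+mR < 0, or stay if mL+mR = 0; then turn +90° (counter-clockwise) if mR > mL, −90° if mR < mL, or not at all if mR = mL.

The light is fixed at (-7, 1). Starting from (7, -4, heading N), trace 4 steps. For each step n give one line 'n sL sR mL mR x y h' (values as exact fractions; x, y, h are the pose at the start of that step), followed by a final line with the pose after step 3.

n=0: pose=(7,-4,N); sL=12/37, sR=60/241; mL=-5112/8917, mR=-672/8917; mL+mR=-24/37 → advance -1; mR−mL=120/241 → turn +1·90°
n=1: pose=(7,-5,W); sL=30/109, sR=30/97; mL=-6180/10573, mR=360/10573; mL+mR=-60/109 → advance -1; mR−mL=60/97 → turn +1·90°
n=2: pose=(8,-5,S); sL=12/61, sR=12/49; mL=-1320/2989, mR=144/2989; mL+mR=-24/61 → advance -1; mR−mL=24/49 → turn +1·90°
n=3: pose=(8,-4,E); sL=15/68, sR=15/73; mL=-2115/4964, mR=-75/4964; mL+mR=-15/34 → advance -1; mR−mL=30/73 → turn +1·90°

0 12/37 60/241 -5112/8917 -672/8917 7 -4 N
1 30/109 30/97 -6180/10573 360/10573 7 -5 W
2 12/61 12/49 -1320/2989 144/2989 8 -5 S
3 15/68 15/73 -2115/4964 -75/4964 8 -4 E
final 7 -4 N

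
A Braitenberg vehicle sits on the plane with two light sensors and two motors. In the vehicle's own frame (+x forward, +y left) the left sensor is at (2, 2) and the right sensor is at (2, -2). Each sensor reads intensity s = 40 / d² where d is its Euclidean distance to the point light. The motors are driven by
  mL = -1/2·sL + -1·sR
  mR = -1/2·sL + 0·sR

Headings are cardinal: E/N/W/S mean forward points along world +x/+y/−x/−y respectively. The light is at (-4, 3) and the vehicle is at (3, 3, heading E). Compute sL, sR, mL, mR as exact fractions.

left sensor world pos  = (5, 5); dL² = 85
right sensor world pos = (5, 1); dR² = 85
sL = 40/85 = 8/17
sR = 40/85 = 8/17
mL = -1/2·sL + -1·sR = -12/17
mR = -1/2·sL + 0·sR = -4/17

8/17 8/17 -12/17 -4/17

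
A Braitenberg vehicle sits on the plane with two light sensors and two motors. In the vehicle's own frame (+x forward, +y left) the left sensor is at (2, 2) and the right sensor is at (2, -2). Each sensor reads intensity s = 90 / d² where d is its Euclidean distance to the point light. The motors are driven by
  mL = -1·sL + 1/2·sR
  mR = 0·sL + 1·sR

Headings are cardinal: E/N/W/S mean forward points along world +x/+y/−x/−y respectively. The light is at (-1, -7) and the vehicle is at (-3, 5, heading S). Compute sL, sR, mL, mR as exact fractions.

9/10 45/58 -297/580 45/58

left sensor world pos  = (-1, 3); dL² = 100
right sensor world pos = (-5, 3); dR² = 116
sL = 90/100 = 9/10
sR = 90/116 = 45/58
mL = -1·sL + 1/2·sR = -297/580
mR = 0·sL + 1·sR = 45/58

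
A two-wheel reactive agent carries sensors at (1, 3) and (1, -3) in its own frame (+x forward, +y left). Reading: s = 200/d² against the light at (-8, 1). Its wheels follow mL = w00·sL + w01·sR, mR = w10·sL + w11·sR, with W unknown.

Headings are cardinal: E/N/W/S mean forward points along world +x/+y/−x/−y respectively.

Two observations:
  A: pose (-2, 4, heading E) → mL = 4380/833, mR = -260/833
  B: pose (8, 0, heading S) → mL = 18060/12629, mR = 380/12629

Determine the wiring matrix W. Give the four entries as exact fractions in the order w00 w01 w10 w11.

obs A: pose=(-2,4,E) → sL=40/17, sR=200/49, mL=4380/833, mR=-260/833
obs B: pose=(8,0,S) → sL=40/73, sR=200/173, mL=18060/12629, mR=380/12629
sensor matrix S = [[40/17, 200/49], [40/73, 200/173]]; det S = 5088000/10519957
solve [mL_A; mL_B] = S·[w00; w01] and [mR_A; mR_B] = S·[w10; w11]:
  w00 = 1/2, w01 = 1, w10 = -1, w11 = 1/2

1/2 1 -1 1/2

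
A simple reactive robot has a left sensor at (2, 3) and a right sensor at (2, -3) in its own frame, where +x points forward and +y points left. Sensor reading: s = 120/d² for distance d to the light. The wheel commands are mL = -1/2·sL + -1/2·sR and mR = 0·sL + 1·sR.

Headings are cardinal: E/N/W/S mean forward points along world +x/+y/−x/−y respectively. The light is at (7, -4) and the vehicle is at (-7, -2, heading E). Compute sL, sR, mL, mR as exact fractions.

120/169 24/29 -3768/4901 24/29

left sensor world pos  = (-5, 1); dL² = 169
right sensor world pos = (-5, -5); dR² = 145
sL = 120/169 = 120/169
sR = 120/145 = 24/29
mL = -1/2·sL + -1/2·sR = -3768/4901
mR = 0·sL + 1·sR = 24/29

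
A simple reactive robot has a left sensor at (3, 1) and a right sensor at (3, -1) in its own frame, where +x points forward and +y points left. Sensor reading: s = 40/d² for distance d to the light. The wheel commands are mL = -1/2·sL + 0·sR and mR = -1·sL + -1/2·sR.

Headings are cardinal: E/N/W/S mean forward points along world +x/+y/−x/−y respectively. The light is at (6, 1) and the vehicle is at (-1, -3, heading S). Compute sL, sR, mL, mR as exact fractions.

left sensor world pos  = (0, -6); dL² = 85
right sensor world pos = (-2, -6); dR² = 113
sL = 40/85 = 8/17
sR = 40/113 = 40/113
mL = -1/2·sL + 0·sR = -4/17
mR = -1·sL + -1/2·sR = -1244/1921

8/17 40/113 -4/17 -1244/1921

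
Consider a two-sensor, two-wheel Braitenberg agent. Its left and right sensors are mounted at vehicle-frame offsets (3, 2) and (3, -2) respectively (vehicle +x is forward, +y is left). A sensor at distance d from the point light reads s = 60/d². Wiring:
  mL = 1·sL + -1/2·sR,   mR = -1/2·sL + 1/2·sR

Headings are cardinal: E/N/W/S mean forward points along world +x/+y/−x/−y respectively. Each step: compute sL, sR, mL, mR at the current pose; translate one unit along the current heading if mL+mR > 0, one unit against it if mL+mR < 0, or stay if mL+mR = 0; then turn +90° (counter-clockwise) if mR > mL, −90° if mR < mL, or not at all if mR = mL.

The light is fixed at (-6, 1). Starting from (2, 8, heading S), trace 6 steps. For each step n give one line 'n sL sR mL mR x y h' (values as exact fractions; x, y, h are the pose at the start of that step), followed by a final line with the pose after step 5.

n=0: pose=(2,8,S); sL=15/29, sR=15/13; mL=-45/754, mR=120/377; mL+mR=15/58 → advance +1; mR−mL=285/754 → turn +1·90°
n=1: pose=(2,7,E); sL=12/37, sR=60/137; mL=534/5069, mR=288/5069; mL+mR=6/37 → advance +1; mR−mL=-246/5069 → turn -1·90°
n=2: pose=(3,7,S); sL=6/13, sR=30/29; mL=-21/377, mR=108/377; mL+mR=3/13 → advance +1; mR−mL=129/377 → turn +1·90°
n=3: pose=(3,6,E); sL=60/193, sR=20/51; mL=1130/9843, mR=400/9843; mL+mR=30/193 → advance +1; mR−mL=-730/9843 → turn -1·90°
n=4: pose=(4,6,S); sL=15/37, sR=15/17; mL=-45/1258, mR=150/629; mL+mR=15/74 → advance +1; mR−mL=345/1258 → turn +1·90°
n=5: pose=(4,5,E); sL=12/41, sR=60/173; mL=846/7093, mR=192/7093; mL+mR=6/41 → advance +1; mR−mL=-654/7093 → turn -1·90°

0 15/29 15/13 -45/754 120/377 2 8 S
1 12/37 60/137 534/5069 288/5069 2 7 E
2 6/13 30/29 -21/377 108/377 3 7 S
3 60/193 20/51 1130/9843 400/9843 3 6 E
4 15/37 15/17 -45/1258 150/629 4 6 S
5 12/41 60/173 846/7093 192/7093 4 5 E
final 5 5 S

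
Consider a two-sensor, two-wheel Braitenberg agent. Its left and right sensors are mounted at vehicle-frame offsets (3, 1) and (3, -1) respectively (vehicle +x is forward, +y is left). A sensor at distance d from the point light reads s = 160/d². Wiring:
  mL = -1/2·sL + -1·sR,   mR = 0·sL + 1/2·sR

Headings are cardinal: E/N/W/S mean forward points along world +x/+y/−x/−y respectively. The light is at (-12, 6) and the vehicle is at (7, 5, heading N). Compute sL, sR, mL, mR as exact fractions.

20/41 40/101 -2650/4141 20/101

left sensor world pos  = (6, 8); dL² = 328
right sensor world pos = (8, 8); dR² = 404
sL = 160/328 = 20/41
sR = 160/404 = 40/101
mL = -1/2·sL + -1·sR = -2650/4141
mR = 0·sL + 1/2·sR = 20/101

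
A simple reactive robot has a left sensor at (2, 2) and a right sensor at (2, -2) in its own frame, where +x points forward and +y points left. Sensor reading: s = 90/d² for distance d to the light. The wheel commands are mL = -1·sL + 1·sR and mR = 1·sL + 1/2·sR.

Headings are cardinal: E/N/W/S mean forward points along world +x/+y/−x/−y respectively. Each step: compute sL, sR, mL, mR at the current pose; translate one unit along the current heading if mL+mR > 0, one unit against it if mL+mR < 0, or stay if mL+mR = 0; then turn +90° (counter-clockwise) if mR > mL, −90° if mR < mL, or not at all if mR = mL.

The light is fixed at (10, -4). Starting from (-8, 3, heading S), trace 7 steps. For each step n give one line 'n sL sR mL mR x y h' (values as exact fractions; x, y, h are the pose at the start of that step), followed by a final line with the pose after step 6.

0 90/281 18/85 -2592/23885 10179/23885 -8 3 S
1 9/32 45/136 27/544 243/544 -8 2 E
2 18/85 90/289 144/1445 531/1445 -7 2 N
3 45/193 45/221 -1260/42653 28575/85306 -7 3 W
4 90/281 18/85 -2592/23885 10179/23885 -8 3 S
5 9/32 45/136 27/544 243/544 -8 2 E
6 18/85 90/289 144/1445 531/1445 -7 2 N
final -7 3 W

n=0: pose=(-8,3,S); sL=90/281, sR=18/85; mL=-2592/23885, mR=10179/23885; mL+mR=27/85 → advance +1; mR−mL=12771/23885 → turn +1·90°
n=1: pose=(-8,2,E); sL=9/32, sR=45/136; mL=27/544, mR=243/544; mL+mR=135/272 → advance +1; mR−mL=27/68 → turn +1·90°
n=2: pose=(-7,2,N); sL=18/85, sR=90/289; mL=144/1445, mR=531/1445; mL+mR=135/289 → advance +1; mR−mL=387/1445 → turn +1·90°
n=3: pose=(-7,3,W); sL=45/193, sR=45/221; mL=-1260/42653, mR=28575/85306; mL+mR=135/442 → advance +1; mR−mL=31095/85306 → turn +1·90°
n=4: pose=(-8,3,S); sL=90/281, sR=18/85; mL=-2592/23885, mR=10179/23885; mL+mR=27/85 → advance +1; mR−mL=12771/23885 → turn +1·90°
n=5: pose=(-8,2,E); sL=9/32, sR=45/136; mL=27/544, mR=243/544; mL+mR=135/272 → advance +1; mR−mL=27/68 → turn +1·90°
n=6: pose=(-7,2,N); sL=18/85, sR=90/289; mL=144/1445, mR=531/1445; mL+mR=135/289 → advance +1; mR−mL=387/1445 → turn +1·90°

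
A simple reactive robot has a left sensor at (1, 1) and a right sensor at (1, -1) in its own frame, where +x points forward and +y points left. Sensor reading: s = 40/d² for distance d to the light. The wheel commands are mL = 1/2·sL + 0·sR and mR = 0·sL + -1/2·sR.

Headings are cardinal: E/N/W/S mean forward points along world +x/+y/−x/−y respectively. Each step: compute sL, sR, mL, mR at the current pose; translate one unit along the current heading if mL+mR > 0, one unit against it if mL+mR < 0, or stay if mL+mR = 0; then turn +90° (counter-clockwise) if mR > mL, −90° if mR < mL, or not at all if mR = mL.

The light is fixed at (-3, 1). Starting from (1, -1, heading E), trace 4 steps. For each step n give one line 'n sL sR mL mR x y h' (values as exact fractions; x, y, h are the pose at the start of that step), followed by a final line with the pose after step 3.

0 20/13 20/17 10/13 -10/17 1 -1 E
1 8/9 8/5 4/9 -4/5 2 -1 S
2 2 5/2 1 -5/4 2 0 W
3 8/5 40/49 4/5 -20/49 3 0 N
final 3 1 E

n=0: pose=(1,-1,E); sL=20/13, sR=20/17; mL=10/13, mR=-10/17; mL+mR=40/221 → advance +1; mR−mL=-300/221 → turn -1·90°
n=1: pose=(2,-1,S); sL=8/9, sR=8/5; mL=4/9, mR=-4/5; mL+mR=-16/45 → advance -1; mR−mL=-56/45 → turn -1·90°
n=2: pose=(2,0,W); sL=2, sR=5/2; mL=1, mR=-5/4; mL+mR=-1/4 → advance -1; mR−mL=-9/4 → turn -1·90°
n=3: pose=(3,0,N); sL=8/5, sR=40/49; mL=4/5, mR=-20/49; mL+mR=96/245 → advance +1; mR−mL=-296/245 → turn -1·90°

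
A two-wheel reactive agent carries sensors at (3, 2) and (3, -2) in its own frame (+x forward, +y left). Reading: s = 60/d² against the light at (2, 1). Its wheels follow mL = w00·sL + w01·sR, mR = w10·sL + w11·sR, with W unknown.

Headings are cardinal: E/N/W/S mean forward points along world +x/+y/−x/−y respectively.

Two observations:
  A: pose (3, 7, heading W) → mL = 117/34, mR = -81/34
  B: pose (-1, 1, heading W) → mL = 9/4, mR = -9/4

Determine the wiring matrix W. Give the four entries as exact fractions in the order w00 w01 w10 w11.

obs A: pose=(3,7,W) → sL=3, sR=15/17, mL=117/34, mR=-81/34
obs B: pose=(-1,1,W) → sL=3/2, sR=3/2, mL=9/4, mR=-9/4
sensor matrix S = [[3, 15/17], [3/2, 3/2]]; det S = 54/17
solve [mL_A; mL_B] = S·[w00; w01] and [mR_A; mR_B] = S·[w10; w11]:
  w00 = 1, w01 = 1/2, w10 = -1/2, w11 = -1

1 1/2 -1/2 -1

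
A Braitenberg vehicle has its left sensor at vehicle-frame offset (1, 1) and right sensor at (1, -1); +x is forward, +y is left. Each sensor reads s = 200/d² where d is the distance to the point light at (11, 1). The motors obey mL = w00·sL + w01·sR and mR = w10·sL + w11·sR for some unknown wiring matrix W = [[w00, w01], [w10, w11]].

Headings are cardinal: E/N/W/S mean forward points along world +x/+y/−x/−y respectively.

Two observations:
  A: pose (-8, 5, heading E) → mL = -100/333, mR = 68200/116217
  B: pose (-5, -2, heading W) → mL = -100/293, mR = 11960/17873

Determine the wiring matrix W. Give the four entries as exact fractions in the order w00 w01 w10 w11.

0 -1/2 1/2 1/2

obs A: pose=(-8,5,E) → sL=200/349, sR=200/333, mL=-100/333, mR=68200/116217
obs B: pose=(-5,-2,W) → sL=40/61, sR=200/293, mL=-100/293, mR=11960/17873
sensor matrix S = [[200/349, 200/333], [40/61, 200/293]]; det S = -5536000/2077146441
solve [mL_A; mL_B] = S·[w00; w01] and [mR_A; mR_B] = S·[w10; w11]:
  w00 = 0, w01 = -1/2, w10 = 1/2, w11 = 1/2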